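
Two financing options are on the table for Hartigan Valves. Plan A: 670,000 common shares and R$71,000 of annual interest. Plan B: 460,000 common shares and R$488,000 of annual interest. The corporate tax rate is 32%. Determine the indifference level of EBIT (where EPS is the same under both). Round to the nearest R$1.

R$1,401,429

Set EPS_A = EPS_B: (EBIT − R$71,000)(1 − 0.32) ÷ 670,000 = (EBIT − R$488,000)(1 − 0.32) ÷ 460,000.
Cancelling (1 − t) and cross-multiplying: 460,000·(EBIT − 71,000) = 670,000·(EBIT − 488,000).
EBIT × (670,000 − 460,000) = 488,000 × 670,000 − 71,000 × 460,000 = 294,300,000,000, so EBIT = 294,300,000,000 ÷ 210,000 = 1,401,428.57.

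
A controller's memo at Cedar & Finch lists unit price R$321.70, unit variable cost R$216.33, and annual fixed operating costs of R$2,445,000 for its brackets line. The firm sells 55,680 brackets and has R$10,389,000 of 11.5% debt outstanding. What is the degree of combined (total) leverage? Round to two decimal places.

2.63

At 55,680 units, contribution = 55,680 × R$105.37 = R$5,867,001.60.
Operating income = contribution − fixed costs = R$5,867,001.60 − R$2,445,000 = R$3,422,001.60. Interest = R$1,194,735.00.
DOL = R$5,867,001.60 ÷ R$3,422,001.60 = 1.7145; DFL = R$3,422,001.60 ÷ R$2,227,266.60 = 1.5364.
DCL = DOL × DFL = 1.7145 × 1.5364 = 2.6342.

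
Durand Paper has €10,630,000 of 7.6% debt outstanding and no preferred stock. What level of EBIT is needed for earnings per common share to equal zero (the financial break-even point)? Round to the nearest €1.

Annual interest = 7.6% × €10,630,000 = €807,880.00.
With no preferred dividends, EPS = 0 when EBIT exactly covers interest, so the financial break-even EBIT is €807,880.00.

€807,880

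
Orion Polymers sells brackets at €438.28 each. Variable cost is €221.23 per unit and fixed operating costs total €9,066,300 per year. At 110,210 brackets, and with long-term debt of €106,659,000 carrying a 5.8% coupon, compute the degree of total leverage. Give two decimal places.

At 110,210 units, contribution = 110,210 × €217.05 = €23,921,080.50.
Subtracting fixed costs: EBIT = €23,921,080.50 − €9,066,300 = €14,854,780.50. Interest = €6,186,222.00.
DOL = €23,921,080.50 ÷ €14,854,780.50 = 1.6103; DFL = €14,854,780.50 ÷ €8,668,558.50 = 1.7136.
Combined leverage = 1.6103 × 1.7136 = 2.7594.

2.76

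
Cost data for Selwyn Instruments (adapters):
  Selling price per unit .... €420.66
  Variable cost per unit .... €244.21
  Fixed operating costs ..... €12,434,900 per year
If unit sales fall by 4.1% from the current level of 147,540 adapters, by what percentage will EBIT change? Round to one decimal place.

At 147,540 units, contribution = 147,540 × €176.45 = €26,033,433.00.
EBIT = €26,033,433.00 − €12,434,900 = €13,598,533.00.
So DOL = total CM / EBIT = €26,033,433.00 / €13,598,533.00 = 1.9144.
Operating income changes by 1.9144 × -4.1% = -7.8%.

-7.8%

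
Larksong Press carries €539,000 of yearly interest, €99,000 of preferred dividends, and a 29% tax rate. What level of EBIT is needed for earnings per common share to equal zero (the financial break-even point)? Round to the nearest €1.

Grossing the preferred dividend up to pre-tax terms: €99,000 / (1 − 0.29) = €139,436.62.
EPS = 0 when EBIT covers interest plus the pre-tax preferred burden: €539,000 + €139,436.62 = €678,436.62.

€678,437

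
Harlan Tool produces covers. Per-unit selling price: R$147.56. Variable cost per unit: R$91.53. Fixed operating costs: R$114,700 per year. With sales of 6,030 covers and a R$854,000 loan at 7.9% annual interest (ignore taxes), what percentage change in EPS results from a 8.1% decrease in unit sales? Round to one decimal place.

Total contribution margin = 6,030 × R$56.03 = R$337,860.90.
Operating income = contribution − fixed costs = R$337,860.90 − R$114,700 = R$223,160.90.
After interest of R$67,466.00, pre-tax earnings = R$155,694.90.
DCL = total CM / (EBIT − I) = R$337,860.90 / R$155,694.90 = 2.1700.
EPS therefore changes by 2.1700 × (-8.1%) = -17.6%.

-17.6%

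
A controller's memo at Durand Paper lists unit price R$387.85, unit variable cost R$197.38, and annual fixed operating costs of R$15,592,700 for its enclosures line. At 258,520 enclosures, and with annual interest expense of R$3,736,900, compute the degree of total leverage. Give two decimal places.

Contribution at this volume is 258,520 × R$190.47 = R$49,240,304.40.
Subtracting fixed costs: EBIT = R$49,240,304.40 − R$15,592,700 = R$33,647,604.40. Interest = R$3,736,900.00.
DOL = R$49,240,304.40 ÷ R$33,647,604.40 = 1.4634; DFL = R$33,647,604.40 ÷ R$29,910,704.40 = 1.1249.
DCL = DOL × DFL = 1.4634 × 1.1249 = 1.6462.

1.65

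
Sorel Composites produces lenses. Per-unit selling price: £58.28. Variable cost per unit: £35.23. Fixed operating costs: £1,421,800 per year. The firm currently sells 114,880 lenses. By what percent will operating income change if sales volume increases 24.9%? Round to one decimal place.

Contribution at this volume is 114,880 × £23.05 = £2,647,984.00.
Operating income = contribution − fixed costs = £2,647,984.00 − £1,421,800 = £1,226,184.00.
Degree of operating leverage = £2,647,984.00 / £1,226,184.00 = 2.1595.
So EBIT moves 2.1595 × (+24.9%) = +53.8%.

+53.8%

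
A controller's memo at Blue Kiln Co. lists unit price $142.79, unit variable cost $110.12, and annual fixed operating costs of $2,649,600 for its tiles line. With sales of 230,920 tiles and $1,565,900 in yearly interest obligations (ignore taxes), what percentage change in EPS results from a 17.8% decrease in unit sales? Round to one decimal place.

Total contribution margin = 230,920 × $32.67 = $7,544,156.40.
Subtracting fixed costs: EBIT = $7,544,156.40 − $2,649,600 = $4,894,556.40.
Interest = $1,565,900.00, so EBIT − I = $3,328,656.40.
Degree of combined leverage = contribution ÷ (EBIT − I) = $7,544,156.40 ÷ $3,328,656.40 = 2.2664.
%ΔEPS = DCL × %ΔSales = 2.2664 × -17.8% = -40.3%.

-40.3%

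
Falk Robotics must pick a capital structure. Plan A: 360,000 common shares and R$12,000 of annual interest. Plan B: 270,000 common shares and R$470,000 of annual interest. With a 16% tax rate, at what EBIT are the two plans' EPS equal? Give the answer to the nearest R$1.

Set EPS_A = EPS_B: (EBIT − R$12,000)(1 − 0.16) ÷ 360,000 = (EBIT − R$470,000)(1 − 0.16) ÷ 270,000.
The (1 − t) factor cancels: (EBIT − 12,000) × 270,000 = (EBIT − 470,000) × 360,000.
Solving, EBIT = (470,000·360,000 − 12,000·270,000) / (360,000 − 270,000) = 165,960,000,000 / 90,000 = 1,844,000.00.

R$1,844,000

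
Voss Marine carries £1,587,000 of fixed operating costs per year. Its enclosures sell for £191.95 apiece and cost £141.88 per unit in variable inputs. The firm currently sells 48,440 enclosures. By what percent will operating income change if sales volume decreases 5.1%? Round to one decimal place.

-14.8%

Contribution at this volume is 48,440 × £50.07 = £2,425,390.80.
Operating income = contribution − fixed costs = £2,425,390.80 − £1,587,000 = £838,390.80.
So DOL = total CM / EBIT = £2,425,390.80 / £838,390.80 = 2.8929.
So EBIT moves 2.8929 × (-5.1%) = -14.8%.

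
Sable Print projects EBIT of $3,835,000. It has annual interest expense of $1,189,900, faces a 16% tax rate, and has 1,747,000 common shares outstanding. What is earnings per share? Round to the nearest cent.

Interest = $1,189,900.00, so EBT = $3,835,000 − $1,189,900.00 = $2,645,100.00.
Net income = $2,645,100.00 × (1 − 0.16) = $2,221,884.00.
Per share: $2,221,884.00 / 1,747,000 shares = $1.27.

$1.27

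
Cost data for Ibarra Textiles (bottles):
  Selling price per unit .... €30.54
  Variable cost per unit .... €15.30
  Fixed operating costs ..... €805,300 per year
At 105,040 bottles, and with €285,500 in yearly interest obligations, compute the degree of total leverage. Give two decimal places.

Total contribution margin = 105,040 × €15.24 = €1,600,809.60.
EBIT = €1,600,809.60 − €805,300 = €795,509.60. Interest = €285,500.00, so EBIT − I = €510,009.60.
Degree of total leverage = total CM / (EBIT − interest) = €1,600,809.60 / €510,009.60 = 3.1388.

3.14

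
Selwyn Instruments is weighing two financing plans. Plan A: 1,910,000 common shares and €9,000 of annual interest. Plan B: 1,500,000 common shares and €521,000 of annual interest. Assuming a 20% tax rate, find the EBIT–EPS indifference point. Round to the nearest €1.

At indifference, (EBIT − 9,000)(1 − t)/1,910,000 = (EBIT − 521,000)(1 − t)/1,500,000.
The (1 − t) factor cancels: (EBIT − 9,000) × 1,500,000 = (EBIT − 521,000) × 1,910,000.
Solving, EBIT = (521,000·1,910,000 − 9,000·1,500,000) / (1,910,000 − 1,500,000) = 981,610,000,000 / 410,000 = 2,394,170.73.

€2,394,171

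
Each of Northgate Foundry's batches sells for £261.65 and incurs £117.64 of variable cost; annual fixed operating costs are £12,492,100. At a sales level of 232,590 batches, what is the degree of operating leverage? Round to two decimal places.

Total contribution margin = 232,590 × £144.01 = £33,495,285.90.
EBIT = £33,495,285.90 − £12,492,100 = £21,003,185.90.
So DOL = total CM / EBIT = £33,495,285.90 / £21,003,185.90 = 1.5948.

1.59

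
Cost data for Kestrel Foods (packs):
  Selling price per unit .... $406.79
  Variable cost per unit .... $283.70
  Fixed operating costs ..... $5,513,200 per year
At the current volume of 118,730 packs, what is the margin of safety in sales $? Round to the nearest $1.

$30,078,056

Contribution margin per unit = $406.79 − $283.70 = $123.09. Break-even units = $5,513,200 ÷ $123.09 = 44,789.99; break-even revenue = 44,789.99 × $406.79 = $18,220,120.46.
Actual sales revenue = 118,730 × $406.79 = $48,298,176.70.
Margin of safety = $48,298,176.70 − $18,220,120.46 = $30,078,056.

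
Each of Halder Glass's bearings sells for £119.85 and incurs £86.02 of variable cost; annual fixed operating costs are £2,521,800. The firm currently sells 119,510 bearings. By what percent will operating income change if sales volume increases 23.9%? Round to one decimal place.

At 119,510 units, contribution = 119,510 × £33.83 = £4,043,023.30.
Operating income = contribution − fixed costs = £4,043,023.30 − £2,521,800 = £1,521,223.30.
Degree of operating leverage = £4,043,023.30 / £1,521,223.30 = 2.6577.
So EBIT moves 2.6577 × (+23.9%) = +63.5%.

+63.5%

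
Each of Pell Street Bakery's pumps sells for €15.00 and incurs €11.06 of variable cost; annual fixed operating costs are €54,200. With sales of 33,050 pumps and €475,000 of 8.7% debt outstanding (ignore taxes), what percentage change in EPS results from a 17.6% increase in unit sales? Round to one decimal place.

+66.1%

Total contribution margin = 33,050 × €3.94 = €130,217.00.
Operating income = contribution − fixed costs = €130,217.00 − €54,200 = €76,017.00.
After interest of €41,325.00, pre-tax earnings = €34,692.00.
DCL = total CM / (EBIT − I) = €130,217.00 / €34,692.00 = 3.7535.
EPS therefore changes by 3.7535 × (+17.6%) = +66.1%.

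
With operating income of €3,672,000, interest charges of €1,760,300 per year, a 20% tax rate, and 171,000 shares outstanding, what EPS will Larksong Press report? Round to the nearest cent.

€8.94

Interest = €1,760,300.00, so EBT = €3,672,000 − €1,760,300.00 = €1,911,700.00.
Net income = €1,911,700.00 × (1 − 0.20) = €1,529,360.00.
Per share: €1,529,360.00 / 171,000 shares = €8.94.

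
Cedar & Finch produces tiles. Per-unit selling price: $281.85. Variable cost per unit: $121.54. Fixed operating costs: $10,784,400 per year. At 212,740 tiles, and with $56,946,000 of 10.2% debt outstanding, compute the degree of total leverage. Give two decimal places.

1.95

At 212,740 units, contribution = 212,740 × $160.31 = $34,104,349.40.
Operating income = contribution − fixed costs = $34,104,349.40 − $10,784,400 = $23,319,949.40. Interest = $5,808,492.00, so EBIT − I = $17,511,457.40.
Degree of total leverage = total CM / (EBIT − interest) = $34,104,349.40 / $17,511,457.40 = 1.9475.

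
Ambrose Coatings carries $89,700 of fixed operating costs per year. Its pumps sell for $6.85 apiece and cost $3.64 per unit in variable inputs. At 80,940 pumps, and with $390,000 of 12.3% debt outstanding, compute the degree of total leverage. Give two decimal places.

Total contribution margin = 80,940 × $3.21 = $259,817.40.
Subtracting fixed costs: EBIT = $259,817.40 − $89,700 = $170,117.40. Interest = $47,970.00, so EBIT − I = $122,147.40.
Degree of total leverage = total CM / (EBIT − interest) = $259,817.40 / $122,147.40 = 2.1271.

2.13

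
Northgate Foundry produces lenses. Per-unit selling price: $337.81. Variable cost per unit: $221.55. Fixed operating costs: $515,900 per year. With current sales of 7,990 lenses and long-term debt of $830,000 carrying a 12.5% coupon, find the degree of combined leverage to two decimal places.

3.00

Total contribution margin = 7,990 × $116.26 = $928,917.40.
Subtracting fixed costs: EBIT = $928,917.40 − $515,900 = $413,017.40. Interest = $103,750.00.
DOL = $928,917.40 ÷ $413,017.40 = 2.2491; DFL = $413,017.40 ÷ $309,267.40 = 1.3355.
DCL = DOL × DFL = 2.2491 × 1.3355 = 3.0037.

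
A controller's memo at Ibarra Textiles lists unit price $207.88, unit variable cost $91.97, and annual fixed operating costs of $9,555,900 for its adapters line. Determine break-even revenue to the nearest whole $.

Contribution margin per unit = $207.88 − $91.97 = $115.91, a CM ratio of $115.91 ÷ $207.88 = 0.5576.
Break-even sales = FC ÷ CM ratio = $9,555,900 × $207.88 / $115.91 = $17,138,129.

$17,138,129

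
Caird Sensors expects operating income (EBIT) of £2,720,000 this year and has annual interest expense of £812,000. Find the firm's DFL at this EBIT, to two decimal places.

1.43

Interest = £812,000.00.
DFL = EBIT ÷ (EBIT − I) = £2,720,000 ÷ (£2,720,000 − £812,000.00) = £2,720,000 ÷ £1,908,000.00 = 1.4256.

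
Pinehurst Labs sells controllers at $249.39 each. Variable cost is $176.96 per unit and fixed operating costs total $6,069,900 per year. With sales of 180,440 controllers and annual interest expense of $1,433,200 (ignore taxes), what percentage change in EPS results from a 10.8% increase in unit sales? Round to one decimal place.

At 180,440 units, contribution = 180,440 × $72.43 = $13,069,269.20.
EBIT = $13,069,269.20 − $6,069,900 = $6,999,369.20.
Interest = $1,433,200.00, so EBIT − I = $5,566,169.20.
DCL = total CM / (EBIT − I) = $13,069,269.20 / $5,566,169.20 = 2.3480.
EPS therefore changes by 2.3480 × (+10.8%) = +25.4%.

+25.4%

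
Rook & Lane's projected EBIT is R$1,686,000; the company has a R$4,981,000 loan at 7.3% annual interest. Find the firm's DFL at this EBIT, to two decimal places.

Interest = R$363,613.00.
DFL = EBIT ÷ (EBIT − I) = R$1,686,000 ÷ (R$1,686,000 − R$363,613.00) = R$1,686,000 ÷ R$1,322,387.00 = 1.2750.

1.27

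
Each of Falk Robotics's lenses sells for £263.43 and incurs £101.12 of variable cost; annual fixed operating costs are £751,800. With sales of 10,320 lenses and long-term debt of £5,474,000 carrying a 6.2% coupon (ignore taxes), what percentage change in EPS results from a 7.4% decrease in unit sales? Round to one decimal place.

-21.2%

At 10,320 units, contribution = 10,320 × £162.31 = £1,675,039.20.
Operating income = contribution − fixed costs = £1,675,039.20 − £751,800 = £923,239.20.
Interest = £339,388.00, so EBIT − I = £583,851.20.
Degree of combined leverage = contribution ÷ (EBIT − I) = £1,675,039.20 ÷ £583,851.20 = 2.8689.
EPS therefore changes by 2.8689 × (-7.4%) = -21.2%.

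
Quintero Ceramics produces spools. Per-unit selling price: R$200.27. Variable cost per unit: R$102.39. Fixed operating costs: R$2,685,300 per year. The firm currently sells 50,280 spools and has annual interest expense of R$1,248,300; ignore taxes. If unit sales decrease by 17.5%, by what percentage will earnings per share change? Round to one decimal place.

-87.2%

Total contribution margin = 50,280 × R$97.88 = R$4,921,406.40.
Operating income = contribution − fixed costs = R$4,921,406.40 − R$2,685,300 = R$2,236,106.40.
After interest of R$1,248,300.00, pre-tax earnings = R$987,806.40.
Degree of combined leverage = contribution ÷ (EBIT − I) = R$4,921,406.40 ÷ R$987,806.40 = 4.9822.
EPS therefore changes by 4.9822 × (-17.5%) = -87.2%.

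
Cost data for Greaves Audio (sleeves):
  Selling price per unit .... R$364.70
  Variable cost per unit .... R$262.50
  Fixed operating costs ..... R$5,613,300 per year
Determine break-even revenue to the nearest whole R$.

Contribution margin per unit = R$364.70 − R$262.50 = R$102.20, a CM ratio of R$102.20 ÷ R$364.70 = 0.2802.
Break-even sales = FC ÷ CM ratio = R$5,613,300 × R$364.70 / R$102.20 = R$20,031,023.

R$20,031,023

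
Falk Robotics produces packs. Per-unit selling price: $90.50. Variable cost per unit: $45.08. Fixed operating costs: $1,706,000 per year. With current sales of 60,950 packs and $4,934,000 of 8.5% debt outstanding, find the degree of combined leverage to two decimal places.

Total contribution margin = 60,950 × $45.42 = $2,768,349.00.
EBIT = $2,768,349.00 − $1,706,000 = $1,062,349.00. Interest = $419,390.00.
DOL = $2,768,349.00 ÷ $1,062,349.00 = 2.6059; DFL = $1,062,349.00 ÷ $642,959.00 = 1.6523.
DCL = DOL × DFL = 2.6059 × 1.6523 = 4.3057.

4.31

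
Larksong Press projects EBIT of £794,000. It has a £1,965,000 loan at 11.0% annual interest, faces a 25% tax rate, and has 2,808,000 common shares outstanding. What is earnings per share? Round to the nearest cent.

£0.15

Pre-tax income = £794,000 − £216,150.00 = £577,850.00.
After tax at 25%: net income = £577,850.00 × 0.75 = £433,387.50.
EPS = £433,387.50 ÷ 2,808,000 = £0.15.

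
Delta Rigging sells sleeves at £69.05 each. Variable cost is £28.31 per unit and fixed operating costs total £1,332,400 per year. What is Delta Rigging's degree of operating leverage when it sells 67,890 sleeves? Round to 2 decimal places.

1.93

Contribution at this volume is 67,890 × £40.74 = £2,765,838.60.
EBIT = £2,765,838.60 − £1,332,400 = £1,433,438.60.
So DOL = total CM / EBIT = £2,765,838.60 / £1,433,438.60 = 1.9295.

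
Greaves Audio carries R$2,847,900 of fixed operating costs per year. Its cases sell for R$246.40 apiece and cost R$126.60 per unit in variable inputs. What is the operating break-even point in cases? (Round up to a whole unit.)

23,773 cases

Contribution margin per unit = R$246.40 − R$126.60 = R$119.80.
Break-even Q = R$2,847,900 / R$119.80 = 23,772.12 → 23,773 cases.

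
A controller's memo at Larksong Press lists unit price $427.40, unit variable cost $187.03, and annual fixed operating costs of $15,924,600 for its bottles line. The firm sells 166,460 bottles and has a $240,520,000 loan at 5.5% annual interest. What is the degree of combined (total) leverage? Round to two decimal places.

Contribution at this volume is 166,460 × $240.37 = $40,011,990.20.
EBIT = $40,011,990.20 − $15,924,600 = $24,087,390.20. Interest = $13,228,600.00, so EBIT − I = $10,858,790.20.
Degree of total leverage = total CM / (EBIT − interest) = $40,011,990.20 / $10,858,790.20 = 3.6848.

3.68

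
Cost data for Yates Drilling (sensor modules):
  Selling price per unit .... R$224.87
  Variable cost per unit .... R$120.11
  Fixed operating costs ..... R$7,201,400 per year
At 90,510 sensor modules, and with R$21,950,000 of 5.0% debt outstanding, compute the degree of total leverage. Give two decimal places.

At 90,510 units, contribution = 90,510 × R$104.76 = R$9,481,827.60.
Subtracting fixed costs: EBIT = R$9,481,827.60 − R$7,201,400 = R$2,280,427.60. Interest = R$1,097,500.00, so EBIT − I = R$1,182,927.60.
DCL = contribution ÷ (EBIT − I) = R$9,481,827.60 ÷ R$1,182,927.60 = 8.0156.

8.02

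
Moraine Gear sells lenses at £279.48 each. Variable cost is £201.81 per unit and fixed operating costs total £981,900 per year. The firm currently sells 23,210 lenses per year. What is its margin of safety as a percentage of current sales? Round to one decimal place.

Unit CM = price − variable cost = £279.48 − £201.81 = £77.67. Break-even units = £981,900 ÷ £77.67 = 12,641.95; break-even revenue = 12,641.95 × £279.48 = £3,533,171.26.
Current sales = 23,210 × £279.48 = £6,486,730.80.
Margin of safety = (£6,486,730.80 − £3,533,171.26) ÷ £6,486,730.80 = 45.5%.

45.5%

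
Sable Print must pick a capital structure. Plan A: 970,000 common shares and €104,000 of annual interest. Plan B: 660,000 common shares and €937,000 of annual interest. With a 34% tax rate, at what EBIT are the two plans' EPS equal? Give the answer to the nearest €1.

At indifference, (EBIT − 104,000)(1 − t)/970,000 = (EBIT − 937,000)(1 − t)/660,000.
The (1 − t) factor cancels: (EBIT − 104,000) × 660,000 = (EBIT − 937,000) × 970,000.
Solving, EBIT = (937,000·970,000 − 104,000·660,000) / (970,000 − 660,000) = 840,250,000,000 / 310,000 = 2,710,483.87.

€2,710,484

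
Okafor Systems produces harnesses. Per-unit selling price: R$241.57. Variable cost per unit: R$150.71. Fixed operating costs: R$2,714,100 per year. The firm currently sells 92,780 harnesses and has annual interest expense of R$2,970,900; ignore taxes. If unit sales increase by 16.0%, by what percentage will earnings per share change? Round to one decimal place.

+49.1%

At 92,780 units, contribution = 92,780 × R$90.86 = R$8,429,990.80.
Subtracting fixed costs: EBIT = R$8,429,990.80 − R$2,714,100 = R$5,715,890.80.
After interest of R$2,970,900.00, pre-tax earnings = R$2,744,990.80.
Degree of combined leverage = contribution ÷ (EBIT − I) = R$8,429,990.80 ÷ R$2,744,990.80 = 3.0710.
%ΔEPS = DCL × %ΔSales = 3.0710 × +16.0% = +49.1%.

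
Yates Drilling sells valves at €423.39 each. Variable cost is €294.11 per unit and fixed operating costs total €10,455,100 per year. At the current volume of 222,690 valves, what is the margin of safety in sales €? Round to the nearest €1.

€60,044,428

Unit CM = price − variable cost = €423.39 − €294.11 = €129.28. Break-even units = €10,455,100 ÷ €129.28 = 80,871.75; break-even revenue = 80,871.75 × €423.39 = €34,240,290.76.
Current sales = 222,690 × €423.39 = €94,284,719.10.
Margin of safety = €94,284,719.10 − €34,240,290.76 = €60,044,428.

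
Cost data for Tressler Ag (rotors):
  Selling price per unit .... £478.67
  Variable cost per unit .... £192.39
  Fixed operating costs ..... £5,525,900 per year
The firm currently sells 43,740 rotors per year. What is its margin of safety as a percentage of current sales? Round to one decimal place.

55.9%

Contribution margin per unit = £478.67 − £192.39 = £286.28. Break-even units = £5,525,900 ÷ £286.28 = 19,302.43; break-even revenue = 19,302.43 × £478.67 = £9,239,494.74.
Actual sales revenue = 43,740 × £478.67 = £20,937,025.80.
Margin of safety = (£20,937,025.80 − £9,239,494.74) ÷ £20,937,025.80 = 55.9%.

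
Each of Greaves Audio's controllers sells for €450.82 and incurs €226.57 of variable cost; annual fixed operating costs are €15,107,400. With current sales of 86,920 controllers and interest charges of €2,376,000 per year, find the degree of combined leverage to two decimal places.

9.71

At 86,920 units, contribution = 86,920 × €224.25 = €19,491,810.00.
EBIT = €19,491,810.00 − €15,107,400 = €4,384,410.00. Interest = €2,376,000.00, so EBIT − I = €2,008,410.00.
Degree of total leverage = total CM / (EBIT − interest) = €19,491,810.00 / €2,008,410.00 = 9.7051.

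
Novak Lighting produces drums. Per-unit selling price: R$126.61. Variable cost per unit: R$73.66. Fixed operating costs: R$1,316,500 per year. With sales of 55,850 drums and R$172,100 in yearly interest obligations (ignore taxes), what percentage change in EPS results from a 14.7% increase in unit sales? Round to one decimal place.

+29.6%

At 55,850 units, contribution = 55,850 × R$52.95 = R$2,957,257.50.
Subtracting fixed costs: EBIT = R$2,957,257.50 − R$1,316,500 = R$1,640,757.50.
After interest of R$172,100.00, pre-tax earnings = R$1,468,657.50.
Degree of combined leverage = contribution ÷ (EBIT − I) = R$2,957,257.50 ÷ R$1,468,657.50 = 2.0136.
EPS therefore changes by 2.0136 × (+14.7%) = +29.6%.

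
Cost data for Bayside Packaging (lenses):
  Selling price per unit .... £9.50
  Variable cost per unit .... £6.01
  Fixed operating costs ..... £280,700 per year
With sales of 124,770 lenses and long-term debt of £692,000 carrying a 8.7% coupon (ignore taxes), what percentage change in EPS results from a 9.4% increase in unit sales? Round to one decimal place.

Total contribution margin = 124,770 × £3.49 = £435,447.30.
EBIT = £435,447.30 − £280,700 = £154,747.30.
Interest = £60,204.00, so EBIT − I = £94,543.30.
DCL = total CM / (EBIT − I) = £435,447.30 / £94,543.30 = 4.6058.
EPS therefore changes by 4.6058 × (+9.4%) = +43.3%.

+43.3%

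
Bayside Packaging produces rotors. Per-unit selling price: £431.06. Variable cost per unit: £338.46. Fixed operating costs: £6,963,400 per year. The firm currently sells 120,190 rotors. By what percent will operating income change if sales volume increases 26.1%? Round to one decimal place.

At 120,190 units, contribution = 120,190 × £92.60 = £11,129,594.00.
Operating income = contribution − fixed costs = £11,129,594.00 − £6,963,400 = £4,166,194.00.
DOL = contribution ÷ EBIT = £11,129,594.00 ÷ £4,166,194.00 = 2.6714.
So EBIT moves 2.6714 × (+26.1%) = +69.7%.

+69.7%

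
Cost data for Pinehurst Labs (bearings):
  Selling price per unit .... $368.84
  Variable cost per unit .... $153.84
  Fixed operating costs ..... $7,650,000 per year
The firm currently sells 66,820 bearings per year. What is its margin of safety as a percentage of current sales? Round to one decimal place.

46.8%

Contribution margin per unit = $368.84 − $153.84 = $215.00. Break-even units = $7,650,000 ÷ $215.00 = 35,581.40; break-even revenue = 35,581.40 × $368.84 = $13,123,841.86.
Current sales = 66,820 × $368.84 = $24,645,888.80.
Margin of safety = ($24,645,888.80 − $13,123,841.86) ÷ $24,645,888.80 = 46.8%.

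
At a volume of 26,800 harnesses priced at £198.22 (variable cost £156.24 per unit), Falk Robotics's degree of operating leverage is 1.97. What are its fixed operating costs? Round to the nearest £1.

£553,966

Contribution at this volume is 26,800 × £41.98 = £1,125,064.00.
Since DOL = CM ÷ EBIT, EBIT = £1,125,064.00 ÷ 1.97 = £571,098.48.
Fixed costs = CM − EBIT = £1,125,064.00 − £571,098.48 = £553,966.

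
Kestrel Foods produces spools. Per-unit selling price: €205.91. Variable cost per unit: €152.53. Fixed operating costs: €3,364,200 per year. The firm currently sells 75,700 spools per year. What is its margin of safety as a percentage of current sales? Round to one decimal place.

Unit CM = price − variable cost = €205.91 − €152.53 = €53.38. Break-even units = €3,364,200 ÷ €53.38 = 63,023.60; break-even revenue = 63,023.60 × €205.91 = €12,977,190.37.
Current sales = 75,700 × €205.91 = €15,587,387.00.
Margin of safety = (€15,587,387.00 − €12,977,190.37) ÷ €15,587,387.00 = 16.7%.

16.7%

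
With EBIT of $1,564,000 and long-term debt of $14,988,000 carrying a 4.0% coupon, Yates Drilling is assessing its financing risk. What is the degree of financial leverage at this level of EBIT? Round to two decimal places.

Interest = $599,520.00.
Degree of financial leverage = EBIT / (EBIT − interest) = $1,564,000 / $964,480.00 = 1.6216.

1.62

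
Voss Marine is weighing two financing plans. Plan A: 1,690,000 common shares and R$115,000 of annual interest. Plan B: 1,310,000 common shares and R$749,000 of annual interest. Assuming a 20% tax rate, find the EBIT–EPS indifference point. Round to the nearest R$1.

R$2,934,632

Set EPS_A = EPS_B: (EBIT − R$115,000)(1 − 0.20) ÷ 1,690,000 = (EBIT − R$749,000)(1 − 0.20) ÷ 1,310,000.
Cancelling (1 − t) and cross-multiplying: 1,310,000·(EBIT − 115,000) = 1,690,000·(EBIT − 749,000).
EBIT × (1,690,000 − 1,310,000) = 749,000 × 1,690,000 − 115,000 × 1,310,000 = 1,115,160,000,000, so EBIT = 1,115,160,000,000 ÷ 380,000 = 2,934,631.58.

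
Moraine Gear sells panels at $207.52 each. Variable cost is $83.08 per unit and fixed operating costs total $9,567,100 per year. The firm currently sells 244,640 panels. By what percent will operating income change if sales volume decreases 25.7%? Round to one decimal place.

At 244,640 units, contribution = 244,640 × $124.44 = $30,443,001.60.
Operating income = contribution − fixed costs = $30,443,001.60 − $9,567,100 = $20,875,901.60.
Degree of operating leverage = $30,443,001.60 / $20,875,901.60 = 1.4583.
%ΔEBIT = DOL × %ΔSales = 1.4583 × -25.7% = -37.5%.

-37.5%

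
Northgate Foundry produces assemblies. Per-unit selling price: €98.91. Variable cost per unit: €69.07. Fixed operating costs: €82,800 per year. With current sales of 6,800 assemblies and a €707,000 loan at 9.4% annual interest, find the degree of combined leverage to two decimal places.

Total contribution margin = 6,800 × €29.84 = €202,912.00.
EBIT = €202,912.00 − €82,800 = €120,112.00. Interest = €66,458.00, so EBIT − I = €53,654.00.
Degree of total leverage = total CM / (EBIT − interest) = €202,912.00 / €53,654.00 = 3.7819.

3.78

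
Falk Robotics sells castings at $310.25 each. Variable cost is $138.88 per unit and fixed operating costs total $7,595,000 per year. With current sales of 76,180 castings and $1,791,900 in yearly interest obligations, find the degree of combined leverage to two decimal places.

At 76,180 units, contribution = 76,180 × $171.37 = $13,054,966.60.
Operating income = contribution − fixed costs = $13,054,966.60 − $7,595,000 = $5,459,966.60. Interest = $1,791,900.00.
DOL = $13,054,966.60 ÷ $5,459,966.60 = 2.3910; DFL = $5,459,966.60 ÷ $3,668,066.60 = 1.4885.
Combined leverage = 2.3910 × 1.4885 = 3.5590.

3.56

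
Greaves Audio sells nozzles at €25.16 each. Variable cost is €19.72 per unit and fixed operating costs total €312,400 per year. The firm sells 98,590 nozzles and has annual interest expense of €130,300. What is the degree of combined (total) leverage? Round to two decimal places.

5.73

Total contribution margin = 98,590 × €5.44 = €536,329.60.
Subtracting fixed costs: EBIT = €536,329.60 − €312,400 = €223,929.60. Interest = €130,300.00, so EBIT − I = €93,629.60.
DCL = contribution ÷ (EBIT − I) = €536,329.60 ÷ €93,629.60 = 5.7282.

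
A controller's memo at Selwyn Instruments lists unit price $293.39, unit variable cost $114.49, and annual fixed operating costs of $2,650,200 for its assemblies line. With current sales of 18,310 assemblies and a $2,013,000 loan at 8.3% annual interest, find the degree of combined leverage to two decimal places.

Total contribution margin = 18,310 × $178.90 = $3,275,659.00.
Operating income = contribution − fixed costs = $3,275,659.00 − $2,650,200 = $625,459.00. Interest = $167,079.00.
DOL = $3,275,659.00 ÷ $625,459.00 = 5.2372; DFL = $625,459.00 ÷ $458,380.00 = 1.3645.
Combined leverage = 5.2372 × 1.3645 = 7.1462.

7.15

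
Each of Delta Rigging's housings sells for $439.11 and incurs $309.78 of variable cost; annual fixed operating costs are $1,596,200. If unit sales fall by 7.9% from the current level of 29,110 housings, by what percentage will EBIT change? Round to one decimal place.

-13.7%

At 29,110 units, contribution = 29,110 × $129.33 = $3,764,796.30.
EBIT = $3,764,796.30 − $1,596,200 = $2,168,596.30.
Degree of operating leverage = $3,764,796.30 / $2,168,596.30 = 1.7361.
So EBIT moves 1.7361 × (-7.9%) = -13.7%.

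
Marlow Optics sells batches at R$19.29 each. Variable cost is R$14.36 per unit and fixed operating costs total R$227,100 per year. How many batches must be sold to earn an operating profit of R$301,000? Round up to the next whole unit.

Each unit contributes R$19.29 − R$14.36 = R$4.93.
Required volume = (fixed costs + target profit) ÷ CM = (R$227,100 + R$301,000) ÷ R$4.93 = 107,119.68, so 107,120 batches.

107,120 batches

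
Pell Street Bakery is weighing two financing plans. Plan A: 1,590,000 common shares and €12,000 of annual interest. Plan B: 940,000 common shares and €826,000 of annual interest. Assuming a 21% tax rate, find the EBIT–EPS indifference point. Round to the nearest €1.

€2,003,169

Set EPS_A = EPS_B: (EBIT − €12,000)(1 − 0.21) ÷ 1,590,000 = (EBIT − €826,000)(1 − 0.21) ÷ 940,000.
The (1 − t) factor cancels: (EBIT − 12,000) × 940,000 = (EBIT − 826,000) × 1,590,000.
Solving, EBIT = (826,000·1,590,000 − 12,000·940,000) / (1,590,000 − 940,000) = 1,302,060,000,000 / 650,000 = 2,003,169.23.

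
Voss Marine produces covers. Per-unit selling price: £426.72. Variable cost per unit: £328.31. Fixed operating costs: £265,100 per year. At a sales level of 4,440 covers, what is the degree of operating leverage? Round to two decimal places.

2.54

Contribution at this volume is 4,440 × £98.41 = £436,940.40.
Operating income = contribution − fixed costs = £436,940.40 − £265,100 = £171,840.40.
Degree of operating leverage = £436,940.40 / £171,840.40 = 2.5427.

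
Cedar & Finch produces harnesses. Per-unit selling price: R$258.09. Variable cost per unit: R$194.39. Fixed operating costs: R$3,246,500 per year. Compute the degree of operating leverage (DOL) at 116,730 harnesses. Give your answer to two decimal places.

1.77

Contribution at this volume is 116,730 × R$63.70 = R$7,435,701.00.
Operating income = contribution − fixed costs = R$7,435,701.00 − R$3,246,500 = R$4,189,201.00.
Degree of operating leverage = R$7,435,701.00 / R$4,189,201.00 = 1.7750.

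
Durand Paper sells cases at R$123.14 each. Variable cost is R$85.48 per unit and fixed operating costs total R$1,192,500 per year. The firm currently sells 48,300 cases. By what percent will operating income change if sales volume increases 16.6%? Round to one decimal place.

+48.2%

At 48,300 units, contribution = 48,300 × R$37.66 = R$1,818,978.00.
Subtracting fixed costs: EBIT = R$1,818,978.00 − R$1,192,500 = R$626,478.00.
DOL = contribution ÷ EBIT = R$1,818,978.00 ÷ R$626,478.00 = 2.9035.
%ΔEBIT = DOL × %ΔSales = 2.9035 × +16.6% = +48.2%.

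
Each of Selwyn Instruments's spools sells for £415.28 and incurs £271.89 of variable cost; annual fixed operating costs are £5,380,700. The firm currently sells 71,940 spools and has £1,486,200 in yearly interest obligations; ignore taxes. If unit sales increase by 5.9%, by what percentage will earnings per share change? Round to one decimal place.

+17.6%

Contribution at this volume is 71,940 × £143.39 = £10,315,476.60.
Subtracting fixed costs: EBIT = £10,315,476.60 − £5,380,700 = £4,934,776.60.
After interest of £1,486,200.00, pre-tax earnings = £3,448,576.60.
DCL = total CM / (EBIT − I) = £10,315,476.60 / £3,448,576.60 = 2.9912.
%ΔEPS = DCL × %ΔSales = 2.9912 × +5.9% = +17.6%.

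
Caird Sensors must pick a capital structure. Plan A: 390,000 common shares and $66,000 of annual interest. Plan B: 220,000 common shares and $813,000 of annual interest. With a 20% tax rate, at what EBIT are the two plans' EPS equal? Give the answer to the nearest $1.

At indifference, (EBIT − 66,000)(1 − t)/390,000 = (EBIT − 813,000)(1 − t)/220,000.
Cancelling (1 − t) and cross-multiplying: 220,000·(EBIT − 66,000) = 390,000·(EBIT − 813,000).
EBIT × (390,000 − 220,000) = 813,000 × 390,000 − 66,000 × 220,000 = 302,550,000,000, so EBIT = 302,550,000,000 ÷ 170,000 = 1,779,705.88.

$1,779,706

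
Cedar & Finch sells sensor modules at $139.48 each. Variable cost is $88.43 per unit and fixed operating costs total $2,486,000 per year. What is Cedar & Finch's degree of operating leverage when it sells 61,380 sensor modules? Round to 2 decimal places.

At 61,380 units, contribution = 61,380 × $51.05 = $3,133,449.00.
EBIT = $3,133,449.00 − $2,486,000 = $647,449.00.
DOL = contribution ÷ EBIT = $3,133,449.00 ÷ $647,449.00 = 4.8397.

4.84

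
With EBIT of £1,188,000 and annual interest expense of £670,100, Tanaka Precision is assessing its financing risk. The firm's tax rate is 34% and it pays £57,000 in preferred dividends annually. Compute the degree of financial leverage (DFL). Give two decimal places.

2.75

Interest = £670,100.00.
Pre-tax preferred-dividend burden = £57,000 ÷ (1 − 0.34) = £86,363.64.
DFL = EBIT ÷ [EBIT − I − D_p/(1−t)] = £1,188,000 ÷ [£1,188,000 − £670,100.00 − £86,363.64] = £1,188,000 ÷ £431,536.36 = 2.7530.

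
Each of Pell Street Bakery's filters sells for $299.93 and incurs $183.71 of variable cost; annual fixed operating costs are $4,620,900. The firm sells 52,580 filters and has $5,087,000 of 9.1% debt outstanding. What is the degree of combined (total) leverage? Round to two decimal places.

Total contribution margin = 52,580 × $116.22 = $6,110,847.60.
Operating income = contribution − fixed costs = $6,110,847.60 − $4,620,900 = $1,489,947.60. Interest = $462,917.00, so EBIT − I = $1,027,030.60.
Degree of total leverage = total CM / (EBIT − interest) = $6,110,847.60 / $1,027,030.60 = 5.9500.

5.95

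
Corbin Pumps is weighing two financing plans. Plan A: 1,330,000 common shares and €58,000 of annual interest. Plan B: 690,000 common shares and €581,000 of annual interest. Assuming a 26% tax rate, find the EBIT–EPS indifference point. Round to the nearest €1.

€1,144,859

At indifference, (EBIT − 58,000)(1 − t)/1,330,000 = (EBIT − 581,000)(1 − t)/690,000.
Cancelling (1 − t) and cross-multiplying: 690,000·(EBIT − 58,000) = 1,330,000·(EBIT − 581,000).
EBIT × (1,330,000 − 690,000) = 581,000 × 1,330,000 − 58,000 × 690,000 = 732,710,000,000, so EBIT = 732,710,000,000 ÷ 640,000 = 1,144,859.38.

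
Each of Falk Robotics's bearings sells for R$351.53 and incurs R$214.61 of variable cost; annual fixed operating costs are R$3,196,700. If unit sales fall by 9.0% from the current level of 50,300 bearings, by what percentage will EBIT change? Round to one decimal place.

-16.8%

Total contribution margin = 50,300 × R$136.92 = R$6,887,076.00.
EBIT = R$6,887,076.00 − R$3,196,700 = R$3,690,376.00.
So DOL = total CM / EBIT = R$6,887,076.00 / R$3,690,376.00 = 1.8662.
%ΔEBIT = DOL × %ΔSales = 1.8662 × -9.0% = -16.8%.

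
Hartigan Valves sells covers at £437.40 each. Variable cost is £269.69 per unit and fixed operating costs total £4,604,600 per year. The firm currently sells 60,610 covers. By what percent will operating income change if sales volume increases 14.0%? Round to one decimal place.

+25.6%

At 60,610 units, contribution = 60,610 × £167.71 = £10,164,903.10.
EBIT = £10,164,903.10 − £4,604,600 = £5,560,303.10.
Degree of operating leverage = £10,164,903.10 / £5,560,303.10 = 1.8281.
%ΔEBIT = DOL × %ΔSales = 1.8281 × +14.0% = +25.6%.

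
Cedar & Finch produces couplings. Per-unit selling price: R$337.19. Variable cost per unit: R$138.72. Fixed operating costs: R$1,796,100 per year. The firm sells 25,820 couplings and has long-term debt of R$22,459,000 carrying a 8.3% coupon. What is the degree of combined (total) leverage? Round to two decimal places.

3.50

Total contribution margin = 25,820 × R$198.47 = R$5,124,495.40.
Operating income = contribution − fixed costs = R$5,124,495.40 − R$1,796,100 = R$3,328,395.40. Interest = R$1,864,097.00, so EBIT − I = R$1,464,298.40.
DCL = contribution ÷ (EBIT − I) = R$5,124,495.40 ÷ R$1,464,298.40 = 3.4996.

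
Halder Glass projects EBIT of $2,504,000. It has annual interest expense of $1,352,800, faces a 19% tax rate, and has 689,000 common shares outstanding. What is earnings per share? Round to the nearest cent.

Interest = $1,352,800.00, so EBT = $2,504,000 − $1,352,800.00 = $1,151,200.00.
After tax at 19%: net income = $1,151,200.00 × 0.81 = $932,472.00.
Per share: $932,472.00 / 689,000 shares = $1.35.

$1.35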